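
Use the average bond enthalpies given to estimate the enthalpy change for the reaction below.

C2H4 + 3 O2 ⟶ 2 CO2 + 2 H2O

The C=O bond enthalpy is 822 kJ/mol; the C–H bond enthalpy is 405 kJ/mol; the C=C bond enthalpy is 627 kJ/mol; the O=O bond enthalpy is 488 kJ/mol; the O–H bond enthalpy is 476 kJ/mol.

Bonds broken (reactants):
  C–H: 4 × 405 = 1620
  C=C: 1 × 627 = 627
  O=O: 3 × 488 = 1464
  Σ(broken) = 3711 kJ
Bonds formed (products):
  C=O: 4 × 822 = 3288
  O–H: 4 × 476 = 1904
  Σ(formed) = 5192 kJ
ΔH = Σ(broken) − Σ(formed) = 3711 − 5192 = −1481 kJ

ΔH ≈ −1481 kJ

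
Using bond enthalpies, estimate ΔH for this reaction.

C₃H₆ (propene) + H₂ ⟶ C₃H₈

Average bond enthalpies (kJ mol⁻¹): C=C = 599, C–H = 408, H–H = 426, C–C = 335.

Bonds broken (reactants):
  C–C: 1 × 335 = 335
  C–H: 6 × 408 = 2448
  C=C: 1 × 599 = 599
  H–H: 1 × 426 = 426
  Σ(broken) = 3808 kJ
Bonds formed (products):
  C–C: 2 × 335 = 670
  C–H: 8 × 408 = 3264
  Σ(formed) = 3934 kJ
ΔH = Σ(broken) − Σ(formed) = 3808 − 3934 = −126 kJ

ΔH ≈ −126 kJ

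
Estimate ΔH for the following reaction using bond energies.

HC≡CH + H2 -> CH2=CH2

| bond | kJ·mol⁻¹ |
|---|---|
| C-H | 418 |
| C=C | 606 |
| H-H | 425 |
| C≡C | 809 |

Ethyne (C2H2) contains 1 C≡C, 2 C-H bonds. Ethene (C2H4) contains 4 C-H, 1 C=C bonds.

ΔH ≈ −208 kJ

Bonds broken (reactants):
  C≡C: 1 × 809 = 809
  C-H: 2 × 418 = 836
  H-H: 1 × 425 = 425
  Σ(broken) = 2070 kJ
Bonds formed (products):
  C-H: 4 × 418 = 1672
  C=C: 1 × 606 = 606
  Σ(formed) = 2278 kJ
ΔH = Σ(broken) − Σ(formed) = 2070 − 2278 = −208 kJ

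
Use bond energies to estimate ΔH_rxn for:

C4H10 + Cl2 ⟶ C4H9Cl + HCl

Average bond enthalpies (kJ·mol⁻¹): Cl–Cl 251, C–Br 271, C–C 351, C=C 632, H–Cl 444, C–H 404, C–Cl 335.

Bonds broken (reactants):
  C–C: 3 × 351 = 1053
  C–H: 10 × 404 = 4040
  Cl–Cl: 1 × 251 = 251
  Σ(broken) = 5344 kJ
Bonds formed (products):
  C–C: 3 × 351 = 1053
  C–Cl: 1 × 335 = 335
  C–H: 9 × 404 = 3636
  H–Cl: 1 × 444 = 444
  Σ(formed) = 5468 kJ
ΔH = Σ(broken) − Σ(formed) = 5344 − 5468 = −124 kJ

ΔH ≈ −124 kJ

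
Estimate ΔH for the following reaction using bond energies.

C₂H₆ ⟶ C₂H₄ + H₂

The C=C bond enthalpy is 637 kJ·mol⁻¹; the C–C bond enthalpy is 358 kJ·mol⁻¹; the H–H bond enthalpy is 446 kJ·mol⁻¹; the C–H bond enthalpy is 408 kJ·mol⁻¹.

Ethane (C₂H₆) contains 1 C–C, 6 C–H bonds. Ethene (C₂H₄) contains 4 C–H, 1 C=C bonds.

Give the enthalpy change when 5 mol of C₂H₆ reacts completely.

ΔH = +455 kJ

Bonds broken (reactants):
  C–C: 1 × 358 = 358
  C–H: 6 × 408 = 2448
  Σ(broken) = 2806 kJ
Bonds formed (products):
  C–H: 4 × 408 = 1632
  C=C: 1 × 637 = 637
  H–H: 1 × 446 = 446
  Σ(formed) = 2715 kJ
ΔH = Σ(broken) − Σ(formed) = 2806 − 2715 = +91 kJ
For 5× the reaction as written: 5 × (+91) = +455 kJ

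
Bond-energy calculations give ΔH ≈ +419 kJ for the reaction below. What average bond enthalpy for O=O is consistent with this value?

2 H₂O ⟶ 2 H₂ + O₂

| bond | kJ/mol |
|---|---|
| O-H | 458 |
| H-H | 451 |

D(O=O) ≈ 511 kJ/mol

Let D be the O=O bond energy.
Σ(broken) = 4×458 = 1832
Σ(formed) = 2×451 + 1×D = 902 + D
ΔH = Σ(broken) − Σ(formed) = (1832) − (902 + D) = +930 − D
Setting this equal to +419 kJ gives D = 511 kJ/mol.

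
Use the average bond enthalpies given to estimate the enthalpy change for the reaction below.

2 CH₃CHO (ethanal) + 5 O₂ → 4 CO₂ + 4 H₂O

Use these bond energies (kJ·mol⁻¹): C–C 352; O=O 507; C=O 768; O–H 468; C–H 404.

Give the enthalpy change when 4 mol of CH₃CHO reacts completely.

Bonds broken (reactants):
  C–C: 2 × 352 = 704
  C–H: 8 × 404 = 3232
  C=O: 2 × 768 = 1536
  O=O: 5 × 507 = 2535
  Σ(broken) = 8007 kJ
Bonds formed (products):
  C=O: 8 × 768 = 6144
  O–H: 8 × 468 = 3744
  Σ(formed) = 9888 kJ
ΔH = Σ(broken) − Σ(formed) = 8007 − 9888 = −1881 kJ
For 2× the reaction as written: 2 × (−1881) = −3762 kJ

ΔH = −3762 kJ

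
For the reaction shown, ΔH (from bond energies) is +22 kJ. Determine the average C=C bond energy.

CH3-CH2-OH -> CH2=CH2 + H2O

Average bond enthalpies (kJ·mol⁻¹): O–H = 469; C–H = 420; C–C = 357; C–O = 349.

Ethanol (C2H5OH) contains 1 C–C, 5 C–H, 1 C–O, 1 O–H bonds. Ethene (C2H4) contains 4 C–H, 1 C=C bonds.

Let D be the C=C bond energy.
Σ(broken) = 1×357 + 5×420 + 1×349 + 1×469 = 3275
Σ(formed) = 4×420 + 1×D + 2×469 = 2618 + D
ΔH = Σ(broken) − Σ(formed) = (3275) − (2618 + D) = +657 − D
Setting this equal to +22 kJ gives D = 635 kJ/mol.

D(C=C) ≈ 635 kJ/mol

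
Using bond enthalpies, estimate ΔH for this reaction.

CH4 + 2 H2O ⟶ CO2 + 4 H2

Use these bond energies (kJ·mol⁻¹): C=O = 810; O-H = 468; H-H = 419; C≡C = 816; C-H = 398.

Bonds broken (reactants):
  C-H: 4 × 398 = 1592
  O-H: 4 × 468 = 1872
  Σ(broken) = 3464 kJ
Bonds formed (products):
  C=O: 2 × 810 = 1620
  H-H: 4 × 419 = 1676
  Σ(formed) = 3296 kJ
ΔH = Σ(broken) − Σ(formed) = 3464 − 3296 = +168 kJ

ΔH ≈ +168 kJ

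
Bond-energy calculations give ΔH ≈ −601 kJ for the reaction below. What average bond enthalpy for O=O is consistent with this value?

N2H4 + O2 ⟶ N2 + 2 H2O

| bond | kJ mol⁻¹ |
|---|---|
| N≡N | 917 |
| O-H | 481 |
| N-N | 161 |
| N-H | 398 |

Let D be the O=O bond energy.
Σ(broken) = 4×398 + 1×161 + 1×D = 1753 + D
Σ(formed) = 1×917 + 4×481 = 2841
ΔH = Σ(broken) − Σ(formed) = (1753 + D) − (2841) = −1088 + D
Setting this equal to −601 kJ gives D = 487 kJ/mol.

D(O=O) ≈ 487 kJ/mol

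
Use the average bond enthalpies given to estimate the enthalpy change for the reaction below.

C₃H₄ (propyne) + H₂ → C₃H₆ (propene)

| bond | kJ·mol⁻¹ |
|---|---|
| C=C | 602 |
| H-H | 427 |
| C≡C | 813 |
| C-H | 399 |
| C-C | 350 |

ΔH ≈ −160 kJ

Bonds broken (reactants):
  C≡C: 1 × 813 = 813
  C-C: 1 × 350 = 350
  C-H: 4 × 399 = 1596
  H-H: 1 × 427 = 427
  Σ(broken) = 3186 kJ
Bonds formed (products):
  C-C: 1 × 350 = 350
  C-H: 6 × 399 = 2394
  C=C: 1 × 602 = 602
  Σ(formed) = 3346 kJ
ΔH = Σ(broken) − Σ(formed) = 3186 − 3346 = −160 kJ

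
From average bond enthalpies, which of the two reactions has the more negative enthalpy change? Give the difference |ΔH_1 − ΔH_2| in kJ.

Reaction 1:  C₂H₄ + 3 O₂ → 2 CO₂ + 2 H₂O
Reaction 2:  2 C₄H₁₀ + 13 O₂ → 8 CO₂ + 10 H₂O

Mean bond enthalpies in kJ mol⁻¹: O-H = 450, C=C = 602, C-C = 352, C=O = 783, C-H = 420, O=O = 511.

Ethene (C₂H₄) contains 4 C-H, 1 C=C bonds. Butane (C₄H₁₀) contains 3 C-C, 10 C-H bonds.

Reaction 2, by 3256 kJ

Reaction 1:
  Bonds broken (reactants):
    C-H: 4 × 420 = 1680
    C=C: 1 × 602 = 602
    O=O: 3 × 511 = 1533
    Σ(broken) = 3815 kJ
  Bonds formed (products):
    C=O: 4 × 783 = 3132
    O-H: 4 × 450 = 1800
    Σ(formed) = 4932 kJ
  ΔH_1 = 3815 − 4932 = −1117 kJ
Reaction 2:
  Bonds broken (reactants):
    C-C: 6 × 352 = 2112
    C-H: 20 × 420 = 8400
    O=O: 13 × 511 = 6643
    Σ(broken) = 17155 kJ
  Bonds formed (products):
    C=O: 16 × 783 = 12528
    O-H: 20 × 450 = 9000
    Σ(formed) = 21528 kJ
  ΔH_2 = 17155 − 21528 = −4373 kJ
ΔH_1 − ΔH_2 = +3256 kJ, so reaction 2 has the more negative ΔH; |ΔH_1 − ΔH_2| = 3256 kJ.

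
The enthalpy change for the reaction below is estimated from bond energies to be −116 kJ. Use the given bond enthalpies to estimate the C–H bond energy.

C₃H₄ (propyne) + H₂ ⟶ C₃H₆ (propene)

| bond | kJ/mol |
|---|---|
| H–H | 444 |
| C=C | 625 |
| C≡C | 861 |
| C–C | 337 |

Let D be the C–H bond energy.
Σ(broken) = 1×861 + 1×337 + 4×D + 1×444 = 1642 + 4D
Σ(formed) = 1×337 + 6×D + 1×625 = 962 + 6D
ΔH = Σ(broken) − Σ(formed) = (1642 + 4D) − (962 + 6D) = +680 − 2D
Setting this equal to −116 kJ gives 2D = 796, so D = 398 kJ/mol.

D(C–H) ≈ 398 kJ/mol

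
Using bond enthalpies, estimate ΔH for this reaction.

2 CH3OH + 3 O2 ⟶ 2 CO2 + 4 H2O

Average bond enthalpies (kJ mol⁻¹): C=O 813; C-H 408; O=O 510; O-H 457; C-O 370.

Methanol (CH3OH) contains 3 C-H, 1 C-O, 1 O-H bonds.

Bonds broken (reactants):
  C-H: 6 × 408 = 2448
  C-O: 2 × 370 = 740
  O-H: 2 × 457 = 914
  O=O: 3 × 510 = 1530
  Σ(broken) = 5632 kJ
Bonds formed (products):
  C=O: 4 × 813 = 3252
  O-H: 8 × 457 = 3656
  Σ(formed) = 6908 kJ
ΔH = Σ(broken) − Σ(formed) = 5632 − 6908 = −1276 kJ

ΔH ≈ −1276 kJ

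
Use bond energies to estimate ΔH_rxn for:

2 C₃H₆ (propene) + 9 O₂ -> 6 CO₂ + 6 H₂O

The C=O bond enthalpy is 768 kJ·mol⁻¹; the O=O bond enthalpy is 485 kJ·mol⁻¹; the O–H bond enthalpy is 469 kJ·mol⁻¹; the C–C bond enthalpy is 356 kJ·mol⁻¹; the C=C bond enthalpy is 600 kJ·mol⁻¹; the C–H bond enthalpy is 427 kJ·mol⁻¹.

ΔH ≈ −3443 kJ

Bonds broken (reactants):
  C–C: 2 × 356 = 712
  C–H: 12 × 427 = 5124
  C=C: 2 × 600 = 1200
  O=O: 9 × 485 = 4365
  Σ(broken) = 11401 kJ
Bonds formed (products):
  C=O: 12 × 768 = 9216
  O–H: 12 × 469 = 5628
  Σ(formed) = 14844 kJ
ΔH = Σ(broken) − Σ(formed) = 11401 − 14844 = −3443 kJ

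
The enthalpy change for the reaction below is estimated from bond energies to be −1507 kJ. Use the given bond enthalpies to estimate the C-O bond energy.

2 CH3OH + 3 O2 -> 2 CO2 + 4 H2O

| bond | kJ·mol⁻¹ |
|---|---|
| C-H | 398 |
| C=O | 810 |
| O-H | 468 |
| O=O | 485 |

Let D be the C-O bond energy.
Σ(broken) = 6×398 + 2×D + 2×468 + 3×485 = 4779 + 2D
Σ(formed) = 4×810 + 8×468 = 6984
ΔH = Σ(broken) − Σ(formed) = (4779 + 2D) − (6984) = −2205 + 2D
Setting this equal to −1507 kJ gives 2D = 698, so D = 349 kJ/mol.

D(C-O) ≈ 349 kJ/mol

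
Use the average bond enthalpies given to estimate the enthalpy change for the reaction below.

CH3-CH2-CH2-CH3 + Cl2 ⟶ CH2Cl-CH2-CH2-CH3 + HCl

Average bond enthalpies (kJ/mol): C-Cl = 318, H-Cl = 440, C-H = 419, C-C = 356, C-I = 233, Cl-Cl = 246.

ΔH ≈ −93 kJ

Bonds broken (reactants):
  C-C: 3 × 356 = 1068
  C-H: 10 × 419 = 4190
  Cl-Cl: 1 × 246 = 246
  Σ(broken) = 5504 kJ
Bonds formed (products):
  C-C: 3 × 356 = 1068
  C-Cl: 1 × 318 = 318
  C-H: 9 × 419 = 3771
  H-Cl: 1 × 440 = 440
  Σ(formed) = 5597 kJ
ΔH = Σ(broken) − Σ(formed) = 5504 − 5597 = −93 kJ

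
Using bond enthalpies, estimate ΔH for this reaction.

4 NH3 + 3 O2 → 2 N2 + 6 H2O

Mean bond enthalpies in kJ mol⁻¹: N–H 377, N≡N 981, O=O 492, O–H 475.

ΔH ≈ −1662 kJ

Bonds broken (reactants):
  N–H: 12 × 377 = 4524
  O=O: 3 × 492 = 1476
  Σ(broken) = 6000 kJ
Bonds formed (products):
  N≡N: 2 × 981 = 1962
  O–H: 12 × 475 = 5700
  Σ(formed) = 7662 kJ
ΔH = Σ(broken) − Σ(formed) = 6000 − 7662 = −1662 kJ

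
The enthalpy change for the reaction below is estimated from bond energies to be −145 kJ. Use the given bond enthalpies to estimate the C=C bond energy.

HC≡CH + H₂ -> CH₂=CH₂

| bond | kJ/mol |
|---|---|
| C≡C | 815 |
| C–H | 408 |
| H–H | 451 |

Let D be the C=C bond energy.
Σ(broken) = 1×815 + 2×408 + 1×451 = 2082
Σ(formed) = 4×408 + 1×D = 1632 + D
ΔH = Σ(broken) − Σ(formed) = (2082) − (1632 + D) = +450 − D
Setting this equal to −145 kJ gives D = 595 kJ/mol.

D(C=C) ≈ 595 kJ/mol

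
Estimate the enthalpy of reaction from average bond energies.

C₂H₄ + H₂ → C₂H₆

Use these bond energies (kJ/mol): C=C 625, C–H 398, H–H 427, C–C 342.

ΔH ≈ −86 kJ

Bonds broken (reactants):
  C–H: 4 × 398 = 1592
  C=C: 1 × 625 = 625
  H–H: 1 × 427 = 427
  Σ(broken) = 2644 kJ
Bonds formed (products):
  C–C: 1 × 342 = 342
  C–H: 6 × 398 = 2388
  Σ(formed) = 2730 kJ
ΔH = Σ(broken) − Σ(formed) = 2644 − 2730 = −86 kJ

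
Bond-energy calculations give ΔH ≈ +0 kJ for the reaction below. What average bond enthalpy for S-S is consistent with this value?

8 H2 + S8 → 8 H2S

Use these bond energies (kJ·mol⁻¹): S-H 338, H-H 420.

D(S-S) ≈ 256 kJ/mol

Let D be the S-S bond energy.
Σ(broken) = 8×420 + 8×D = 3360 + 8D
Σ(formed) = 16×338 = 5408
ΔH = Σ(broken) − Σ(formed) = (3360 + 8D) − (5408) = −2048 + 8D
Setting this equal to +0 kJ gives 8D = 2048, so D = 256 kJ/mol.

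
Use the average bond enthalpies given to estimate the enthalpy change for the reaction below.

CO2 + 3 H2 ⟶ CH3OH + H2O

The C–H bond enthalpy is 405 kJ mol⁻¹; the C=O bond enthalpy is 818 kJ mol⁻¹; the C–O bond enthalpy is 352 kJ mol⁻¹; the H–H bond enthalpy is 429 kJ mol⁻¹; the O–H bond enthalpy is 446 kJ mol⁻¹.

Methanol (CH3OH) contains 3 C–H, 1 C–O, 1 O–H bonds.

ΔH ≈ +18 kJ

Bonds broken (reactants):
  C=O: 2 × 818 = 1636
  H–H: 3 × 429 = 1287
  Σ(broken) = 2923 kJ
Bonds formed (products):
  C–H: 3 × 405 = 1215
  C–O: 1 × 352 = 352
  O–H: 3 × 446 = 1338
  Σ(formed) = 2905 kJ
ΔH = Σ(broken) − Σ(formed) = 2923 − 2905 = +18 kJ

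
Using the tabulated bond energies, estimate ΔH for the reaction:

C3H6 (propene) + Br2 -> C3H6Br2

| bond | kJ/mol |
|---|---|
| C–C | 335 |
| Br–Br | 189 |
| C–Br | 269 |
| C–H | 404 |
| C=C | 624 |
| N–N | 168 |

Bonds broken (reactants):
  Br–Br: 1 × 189 = 189
  C–C: 1 × 335 = 335
  C–H: 6 × 404 = 2424
  C=C: 1 × 624 = 624
  Σ(broken) = 3572 kJ
Bonds formed (products):
  C–Br: 2 × 269 = 538
  C–C: 2 × 335 = 670
  C–H: 6 × 404 = 2424
  Σ(formed) = 3632 kJ
ΔH = Σ(broken) − Σ(formed) = 3572 − 3632 = −60 kJ

ΔH ≈ −60 kJ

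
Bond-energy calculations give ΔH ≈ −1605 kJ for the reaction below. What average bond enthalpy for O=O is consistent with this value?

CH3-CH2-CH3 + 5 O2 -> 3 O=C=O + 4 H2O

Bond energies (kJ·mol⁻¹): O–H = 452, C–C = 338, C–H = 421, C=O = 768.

Let D be the O=O bond energy.
Σ(broken) = 2×338 + 8×421 + 5×D = 4044 + 5D
Σ(formed) = 6×768 + 8×452 = 8224
ΔH = Σ(broken) − Σ(formed) = (4044 + 5D) − (8224) = −4180 + 5D
Setting this equal to −1605 kJ gives 5D = 2575, so D = 515 kJ/mol.

D(O=O) ≈ 515 kJ/mol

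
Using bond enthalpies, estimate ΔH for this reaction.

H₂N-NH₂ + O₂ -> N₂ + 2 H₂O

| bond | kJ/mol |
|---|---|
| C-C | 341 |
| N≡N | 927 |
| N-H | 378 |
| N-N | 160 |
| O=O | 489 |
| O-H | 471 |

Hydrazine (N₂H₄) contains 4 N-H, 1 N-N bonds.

Bonds broken (reactants):
  N-H: 4 × 378 = 1512
  N-N: 1 × 160 = 160
  O=O: 1 × 489 = 489
  Σ(broken) = 2161 kJ
Bonds formed (products):
  N≡N: 1 × 927 = 927
  O-H: 4 × 471 = 1884
  Σ(formed) = 2811 kJ
ΔH = Σ(broken) − Σ(formed) = 2161 − 2811 = −650 kJ

ΔH ≈ −650 kJ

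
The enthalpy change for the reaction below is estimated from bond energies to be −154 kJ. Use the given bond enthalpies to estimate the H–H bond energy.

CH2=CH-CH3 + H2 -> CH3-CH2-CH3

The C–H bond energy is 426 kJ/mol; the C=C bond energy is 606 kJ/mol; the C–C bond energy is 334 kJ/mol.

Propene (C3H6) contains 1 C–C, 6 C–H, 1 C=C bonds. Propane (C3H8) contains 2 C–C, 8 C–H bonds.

Let D be the H–H bond energy.
Σ(broken) = 1×334 + 6×426 + 1×606 + 1×D = 3496 + D
Σ(formed) = 2×334 + 8×426 = 4076
ΔH = Σ(broken) − Σ(formed) = (3496 + D) − (4076) = −580 + D
Setting this equal to −154 kJ gives D = 426 kJ/mol.

D(H–H) ≈ 426 kJ/mol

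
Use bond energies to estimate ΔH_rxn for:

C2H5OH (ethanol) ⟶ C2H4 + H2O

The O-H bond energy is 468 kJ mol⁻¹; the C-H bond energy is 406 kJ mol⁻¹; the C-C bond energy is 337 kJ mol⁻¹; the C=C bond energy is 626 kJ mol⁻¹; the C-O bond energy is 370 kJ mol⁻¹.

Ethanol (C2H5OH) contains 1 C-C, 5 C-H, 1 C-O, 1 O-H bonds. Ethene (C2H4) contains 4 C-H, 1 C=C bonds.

Bonds broken (reactants):
  C-C: 1 × 337 = 337
  C-H: 5 × 406 = 2030
  C-O: 1 × 370 = 370
  O-H: 1 × 468 = 468
  Σ(broken) = 3205 kJ
Bonds formed (products):
  C-H: 4 × 406 = 1624
  C=C: 1 × 626 = 626
  O-H: 2 × 468 = 936
  Σ(formed) = 3186 kJ
ΔH = Σ(broken) − Σ(formed) = 3205 − 3186 = +19 kJ

ΔH ≈ +19 kJ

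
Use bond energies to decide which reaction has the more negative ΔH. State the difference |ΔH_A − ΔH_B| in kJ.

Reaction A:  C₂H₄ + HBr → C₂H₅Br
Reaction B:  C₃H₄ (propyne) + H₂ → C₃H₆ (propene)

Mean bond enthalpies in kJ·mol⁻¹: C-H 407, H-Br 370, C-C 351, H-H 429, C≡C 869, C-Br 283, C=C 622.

Reaction B, by 89 kJ

Reaction A:
  Bonds broken (reactants):
    C-H: 4 × 407 = 1628
    C=C: 1 × 622 = 622
    H-Br: 1 × 370 = 370
    Σ(broken) = 2620 kJ
  Bonds formed (products):
    C-Br: 1 × 283 = 283
    C-C: 1 × 351 = 351
    C-H: 5 × 407 = 2035
    Σ(formed) = 2669 kJ
  ΔH_A = 2620 − 2669 = −49 kJ
Reaction B:
  Bonds broken (reactants):
    C≡C: 1 × 869 = 869
    C-C: 1 × 351 = 351
    C-H: 4 × 407 = 1628
    H-H: 1 × 429 = 429
    Σ(broken) = 3277 kJ
  Bonds formed (products):
    C-C: 1 × 351 = 351
    C-H: 6 × 407 = 2442
    C=C: 1 × 622 = 622
    Σ(formed) = 3415 kJ
  ΔH_B = 3277 − 3415 = −138 kJ
ΔH_A − ΔH_B = +89 kJ, so reaction B has the more negative ΔH; |ΔH_A − ΔH_B| = 89 kJ.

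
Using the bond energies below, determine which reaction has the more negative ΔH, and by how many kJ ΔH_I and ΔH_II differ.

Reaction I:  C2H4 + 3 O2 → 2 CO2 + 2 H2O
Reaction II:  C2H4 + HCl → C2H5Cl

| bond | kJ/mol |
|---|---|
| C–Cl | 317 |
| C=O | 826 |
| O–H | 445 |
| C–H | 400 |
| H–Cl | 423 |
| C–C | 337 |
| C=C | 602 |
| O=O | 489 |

Reaction I:
  Bonds broken (reactants):
    C–H: 4 × 400 = 1600
    C=C: 1 × 602 = 602
    O=O: 3 × 489 = 1467
    Σ(broken) = 3669 kJ
  Bonds formed (products):
    C=O: 4 × 826 = 3304
    O–H: 4 × 445 = 1780
    Σ(formed) = 5084 kJ
  ΔH_I = 3669 − 5084 = −1415 kJ
Reaction II:
  Bonds broken (reactants):
    C–H: 4 × 400 = 1600
    C=C: 1 × 602 = 602
    H–Cl: 1 × 423 = 423
    Σ(broken) = 2625 kJ
  Bonds formed (products):
    C–C: 1 × 337 = 337
    C–Cl: 1 × 317 = 317
    C–H: 5 × 400 = 2000
    Σ(formed) = 2654 kJ
  ΔH_II = 2625 − 2654 = −29 kJ
ΔH_I − ΔH_II = −1386 kJ, so reaction I has the more negative ΔH; |ΔH_I − ΔH_II| = 1386 kJ.

Reaction I, by 1386 kJ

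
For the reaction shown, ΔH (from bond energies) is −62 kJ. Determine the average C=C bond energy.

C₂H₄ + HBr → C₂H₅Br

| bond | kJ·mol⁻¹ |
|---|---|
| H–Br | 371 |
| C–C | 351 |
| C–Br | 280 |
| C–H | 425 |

Let D be the C=C bond energy.
Σ(broken) = 4×425 + 1×D + 1×371 = 2071 + D
Σ(formed) = 1×280 + 1×351 + 5×425 = 2756
ΔH = Σ(broken) − Σ(formed) = (2071 + D) − (2756) = −685 + D
Setting this equal to −62 kJ gives D = 623 kJ/mol.

D(C=C) ≈ 623 kJ/mol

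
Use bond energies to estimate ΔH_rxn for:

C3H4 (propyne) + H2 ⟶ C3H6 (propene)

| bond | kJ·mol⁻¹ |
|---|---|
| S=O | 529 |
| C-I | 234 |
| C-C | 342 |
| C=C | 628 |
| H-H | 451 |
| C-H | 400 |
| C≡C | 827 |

Bonds broken (reactants):
  C≡C: 1 × 827 = 827
  C-C: 1 × 342 = 342
  C-H: 4 × 400 = 1600
  H-H: 1 × 451 = 451
  Σ(broken) = 3220 kJ
Bonds formed (products):
  C-C: 1 × 342 = 342
  C-H: 6 × 400 = 2400
  C=C: 1 × 628 = 628
  Σ(formed) = 3370 kJ
ΔH = Σ(broken) − Σ(formed) = 3220 − 3370 = −150 kJ

ΔH ≈ −150 kJ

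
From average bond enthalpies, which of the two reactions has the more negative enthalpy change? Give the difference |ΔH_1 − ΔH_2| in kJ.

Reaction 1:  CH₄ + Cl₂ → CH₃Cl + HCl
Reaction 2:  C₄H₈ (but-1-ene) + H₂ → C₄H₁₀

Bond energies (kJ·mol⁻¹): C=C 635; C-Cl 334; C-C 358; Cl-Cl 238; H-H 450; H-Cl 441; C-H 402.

Reaction 1, by 58 kJ

Reaction 1:
  Bonds broken (reactants):
    C-H: 4 × 402 = 1608
    Cl-Cl: 1 × 238 = 238
    Σ(broken) = 1846 kJ
  Bonds formed (products):
    C-Cl: 1 × 334 = 334
    C-H: 3 × 402 = 1206
    H-Cl: 1 × 441 = 441
    Σ(formed) = 1981 kJ
  ΔH_1 = 1846 − 1981 = −135 kJ
Reaction 2:
  Bonds broken (reactants):
    C-C: 2 × 358 = 716
    C-H: 8 × 402 = 3216
    C=C: 1 × 635 = 635
    H-H: 1 × 450 = 450
    Σ(broken) = 5017 kJ
  Bonds formed (products):
    C-C: 3 × 358 = 1074
    C-H: 10 × 402 = 4020
    Σ(formed) = 5094 kJ
  ΔH_2 = 5017 − 5094 = −77 kJ
ΔH_1 − ΔH_2 = −58 kJ, so reaction 1 has the more negative ΔH; |ΔH_1 − ΔH_2| = 58 kJ.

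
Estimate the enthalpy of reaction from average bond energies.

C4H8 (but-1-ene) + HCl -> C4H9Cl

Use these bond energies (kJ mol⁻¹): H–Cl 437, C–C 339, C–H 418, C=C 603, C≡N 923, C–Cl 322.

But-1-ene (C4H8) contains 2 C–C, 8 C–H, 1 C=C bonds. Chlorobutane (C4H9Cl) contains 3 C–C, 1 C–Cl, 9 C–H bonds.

ΔH ≈ −39 kJ

Bonds broken (reactants):
  C–C: 2 × 339 = 678
  C–H: 8 × 418 = 3344
  C=C: 1 × 603 = 603
  H–Cl: 1 × 437 = 437
  Σ(broken) = 5062 kJ
Bonds formed (products):
  C–C: 3 × 339 = 1017
  C–Cl: 1 × 322 = 322
  C–H: 9 × 418 = 3762
  Σ(formed) = 5101 kJ
ΔH = Σ(broken) − Σ(formed) = 5062 − 5101 = −39 kJ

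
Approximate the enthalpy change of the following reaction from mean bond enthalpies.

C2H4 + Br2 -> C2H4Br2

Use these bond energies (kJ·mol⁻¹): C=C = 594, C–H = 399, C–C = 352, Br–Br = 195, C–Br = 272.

Bonds broken (reactants):
  Br–Br: 1 × 195 = 195
  C–H: 4 × 399 = 1596
  C=C: 1 × 594 = 594
  Σ(broken) = 2385 kJ
Bonds formed (products):
  C–Br: 2 × 272 = 544
  C–C: 1 × 352 = 352
  C–H: 4 × 399 = 1596
  Σ(formed) = 2492 kJ
ΔH = Σ(broken) − Σ(formed) = 2385 − 2492 = −107 kJ

ΔH ≈ −107 kJ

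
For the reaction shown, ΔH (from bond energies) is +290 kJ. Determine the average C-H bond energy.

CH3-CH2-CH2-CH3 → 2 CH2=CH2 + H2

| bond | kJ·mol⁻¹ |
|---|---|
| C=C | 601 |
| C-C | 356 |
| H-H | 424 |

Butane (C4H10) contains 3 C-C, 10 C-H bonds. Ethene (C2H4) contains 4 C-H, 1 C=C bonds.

Let D be the C-H bond energy.
Σ(broken) = 3×356 + 10×D = 1068 + 10D
Σ(formed) = 8×D + 2×601 + 1×424 = 1626 + 8D
ΔH = Σ(broken) − Σ(formed) = (1068 + 10D) − (1626 + 8D) = −558 + 2D
Setting this equal to +290 kJ gives 2D = 848, so D = 424 kJ/mol.

D(C-H) ≈ 424 kJ/mol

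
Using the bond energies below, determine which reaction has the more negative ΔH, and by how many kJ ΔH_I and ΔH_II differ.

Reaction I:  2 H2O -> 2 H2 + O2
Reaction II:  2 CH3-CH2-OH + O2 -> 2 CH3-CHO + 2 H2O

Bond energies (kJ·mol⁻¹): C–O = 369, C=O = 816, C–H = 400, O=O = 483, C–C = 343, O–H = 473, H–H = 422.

Reaction II, by 1122 kJ

Reaction I:
  Bonds broken (reactants):
    O–H: 4 × 473 = 1892
    Σ(broken) = 1892 kJ
  Bonds formed (products):
    H–H: 2 × 422 = 844
    O=O: 1 × 483 = 483
    Σ(formed) = 1327 kJ
  ΔH_I = 1892 − 1327 = +565 kJ
Reaction II:
  Bonds broken (reactants):
    C–C: 2 × 343 = 686
    C–H: 10 × 400 = 4000
    C–O: 2 × 369 = 738
    O–H: 2 × 473 = 946
    O=O: 1 × 483 = 483
    Σ(broken) = 6853 kJ
  Bonds formed (products):
    C–C: 2 × 343 = 686
    C–H: 8 × 400 = 3200
    C=O: 2 × 816 = 1632
    O–H: 4 × 473 = 1892
    Σ(formed) = 7410 kJ
  ΔH_II = 6853 − 7410 = −557 kJ
ΔH_I − ΔH_II = +1122 kJ, so reaction II has the more negative ΔH; |ΔH_I − ΔH_II| = 1122 kJ.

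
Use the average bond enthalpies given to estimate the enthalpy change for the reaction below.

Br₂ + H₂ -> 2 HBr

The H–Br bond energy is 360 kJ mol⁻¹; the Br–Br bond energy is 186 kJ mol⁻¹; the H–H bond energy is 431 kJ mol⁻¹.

Bonds broken (reactants):
  Br–Br: 1 × 186 = 186
  H–H: 1 × 431 = 431
  Σ(broken) = 617 kJ
Bonds formed (products):
  H–Br: 2 × 360 = 720
  Σ(formed) = 720 kJ
ΔH = Σ(broken) − Σ(formed) = 617 − 720 = −103 kJ

ΔH ≈ −103 kJ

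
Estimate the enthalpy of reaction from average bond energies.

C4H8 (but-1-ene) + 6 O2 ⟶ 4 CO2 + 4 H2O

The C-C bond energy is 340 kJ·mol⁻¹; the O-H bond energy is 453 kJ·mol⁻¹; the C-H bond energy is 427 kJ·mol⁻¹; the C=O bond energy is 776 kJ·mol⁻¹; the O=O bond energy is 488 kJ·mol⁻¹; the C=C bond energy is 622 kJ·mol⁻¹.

ΔH ≈ −2186 kJ

Bonds broken (reactants):
  C-C: 2 × 340 = 680
  C-H: 8 × 427 = 3416
  C=C: 1 × 622 = 622
  O=O: 6 × 488 = 2928
  Σ(broken) = 7646 kJ
Bonds formed (products):
  C=O: 8 × 776 = 6208
  O-H: 8 × 453 = 3624
  Σ(formed) = 9832 kJ
ΔH = Σ(broken) − Σ(formed) = 7646 − 9832 = −2186 kJ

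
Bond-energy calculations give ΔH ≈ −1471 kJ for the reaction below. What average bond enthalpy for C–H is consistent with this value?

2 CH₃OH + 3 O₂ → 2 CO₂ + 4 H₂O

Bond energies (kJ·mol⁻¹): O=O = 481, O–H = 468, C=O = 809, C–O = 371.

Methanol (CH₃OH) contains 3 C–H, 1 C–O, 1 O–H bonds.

D(C–H) ≈ 398 kJ/mol

Let D be the C–H bond energy.
Σ(broken) = 6×D + 2×371 + 2×468 + 3×481 = 3121 + 6D
Σ(formed) = 4×809 + 8×468 = 6980
ΔH = Σ(broken) − Σ(formed) = (3121 + 6D) − (6980) = −3859 + 6D
Setting this equal to −1471 kJ gives 6D = 2388, so D = 398 kJ/mol.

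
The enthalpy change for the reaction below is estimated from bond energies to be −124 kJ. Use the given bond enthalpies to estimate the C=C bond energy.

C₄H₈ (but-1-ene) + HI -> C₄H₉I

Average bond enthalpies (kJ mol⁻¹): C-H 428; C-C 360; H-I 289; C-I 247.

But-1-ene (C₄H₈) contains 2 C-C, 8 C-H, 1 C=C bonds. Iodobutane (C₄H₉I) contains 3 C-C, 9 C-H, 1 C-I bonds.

Let D be the C=C bond energy.
Σ(broken) = 2×360 + 8×428 + 1×D + 1×289 = 4433 + D
Σ(formed) = 3×360 + 9×428 + 1×247 = 5179
ΔH = Σ(broken) − Σ(formed) = (4433 + D) − (5179) = −746 + D
Setting this equal to −124 kJ gives D = 622 kJ/mol.

D(C=C) ≈ 622 kJ/mol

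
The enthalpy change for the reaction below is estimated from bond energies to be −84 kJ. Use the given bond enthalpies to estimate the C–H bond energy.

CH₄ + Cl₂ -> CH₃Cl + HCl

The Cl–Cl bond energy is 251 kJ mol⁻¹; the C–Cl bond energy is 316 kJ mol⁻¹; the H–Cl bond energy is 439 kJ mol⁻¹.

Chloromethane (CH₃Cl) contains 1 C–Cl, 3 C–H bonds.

D(C–H) ≈ 420 kJ/mol

Let D be the C–H bond energy.
Σ(broken) = 4×D + 1×251 = 251 + 4D
Σ(formed) = 1×316 + 3×D + 1×439 = 755 + 3D
ΔH = Σ(broken) − Σ(formed) = (251 + 4D) − (755 + 3D) = −504 + D
Setting this equal to −84 kJ gives D = 420 kJ/mol.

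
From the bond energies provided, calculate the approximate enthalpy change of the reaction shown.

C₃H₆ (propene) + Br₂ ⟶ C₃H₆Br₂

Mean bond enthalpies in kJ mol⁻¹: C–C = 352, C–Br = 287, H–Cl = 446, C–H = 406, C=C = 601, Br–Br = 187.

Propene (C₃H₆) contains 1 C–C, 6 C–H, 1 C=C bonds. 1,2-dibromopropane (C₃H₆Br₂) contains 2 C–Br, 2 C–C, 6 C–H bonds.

ΔH ≈ −138 kJ

Bonds broken (reactants):
  Br–Br: 1 × 187 = 187
  C–C: 1 × 352 = 352
  C–H: 6 × 406 = 2436
  C=C: 1 × 601 = 601
  Σ(broken) = 3576 kJ
Bonds formed (products):
  C–Br: 2 × 287 = 574
  C–C: 2 × 352 = 704
  C–H: 6 × 406 = 2436
  Σ(formed) = 3714 kJ
ΔH = Σ(broken) − Σ(formed) = 3576 − 3714 = −138 kJ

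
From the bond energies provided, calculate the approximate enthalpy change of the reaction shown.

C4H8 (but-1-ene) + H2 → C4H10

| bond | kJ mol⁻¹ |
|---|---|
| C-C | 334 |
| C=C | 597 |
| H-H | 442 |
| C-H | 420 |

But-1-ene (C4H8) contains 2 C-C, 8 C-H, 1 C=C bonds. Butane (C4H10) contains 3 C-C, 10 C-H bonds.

ΔH ≈ −135 kJ

Bonds broken (reactants):
  C-C: 2 × 334 = 668
  C-H: 8 × 420 = 3360
  C=C: 1 × 597 = 597
  H-H: 1 × 442 = 442
  Σ(broken) = 5067 kJ
Bonds formed (products):
  C-C: 3 × 334 = 1002
  C-H: 10 × 420 = 4200
  Σ(formed) = 5202 kJ
ΔH = Σ(broken) − Σ(formed) = 5067 − 5202 = −135 kJ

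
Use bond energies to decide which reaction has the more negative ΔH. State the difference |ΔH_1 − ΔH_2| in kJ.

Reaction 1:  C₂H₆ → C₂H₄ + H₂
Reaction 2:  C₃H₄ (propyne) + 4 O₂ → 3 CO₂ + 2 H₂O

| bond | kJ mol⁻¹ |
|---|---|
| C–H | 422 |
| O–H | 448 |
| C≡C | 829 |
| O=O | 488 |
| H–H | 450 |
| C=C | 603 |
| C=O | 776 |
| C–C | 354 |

Reaction 1:
  Bonds broken (reactants):
    C–C: 1 × 354 = 354
    C–H: 6 × 422 = 2532
    Σ(broken) = 2886 kJ
  Bonds formed (products):
    C–H: 4 × 422 = 1688
    C=C: 1 × 603 = 603
    H–H: 1 × 450 = 450
    Σ(formed) = 2741 kJ
  ΔH_1 = 2886 − 2741 = +145 kJ
Reaction 2:
  Bonds broken (reactants):
    C≡C: 1 × 829 = 829
    C–C: 1 × 354 = 354
    C–H: 4 × 422 = 1688
    O=O: 4 × 488 = 1952
    Σ(broken) = 4823 kJ
  Bonds formed (products):
    C=O: 6 × 776 = 4656
    O–H: 4 × 448 = 1792
    Σ(formed) = 6448 kJ
  ΔH_2 = 4823 − 6448 = −1625 kJ
ΔH_1 − ΔH_2 = +1770 kJ, so reaction 2 has the more negative ΔH; |ΔH_1 − ΔH_2| = 1770 kJ.

Reaction 2, by 1770 kJ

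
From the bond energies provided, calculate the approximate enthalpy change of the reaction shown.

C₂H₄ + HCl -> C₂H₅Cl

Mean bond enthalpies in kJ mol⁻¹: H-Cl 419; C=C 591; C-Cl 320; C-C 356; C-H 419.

Bonds broken (reactants):
  C-H: 4 × 419 = 1676
  C=C: 1 × 591 = 591
  H-Cl: 1 × 419 = 419
  Σ(broken) = 2686 kJ
Bonds formed (products):
  C-C: 1 × 356 = 356
  C-Cl: 1 × 320 = 320
  C-H: 5 × 419 = 2095
  Σ(formed) = 2771 kJ
ΔH = Σ(broken) − Σ(formed) = 2686 − 2771 = −85 kJ

ΔH ≈ −85 kJ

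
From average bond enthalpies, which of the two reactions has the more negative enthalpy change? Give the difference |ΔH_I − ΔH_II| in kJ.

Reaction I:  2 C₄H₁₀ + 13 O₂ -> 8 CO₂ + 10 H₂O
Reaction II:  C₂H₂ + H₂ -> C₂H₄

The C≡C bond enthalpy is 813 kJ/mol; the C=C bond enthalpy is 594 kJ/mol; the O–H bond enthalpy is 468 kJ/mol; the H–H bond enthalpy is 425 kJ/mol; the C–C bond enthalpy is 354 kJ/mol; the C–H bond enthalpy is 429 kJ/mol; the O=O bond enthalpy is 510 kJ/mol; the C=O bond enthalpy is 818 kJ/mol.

Reaction I, by 4900 kJ

Reaction I:
  Bonds broken (reactants):
    C–C: 6 × 354 = 2124
    C–H: 20 × 429 = 8580
    O=O: 13 × 510 = 6630
    Σ(broken) = 17334 kJ
  Bonds formed (products):
    C=O: 16 × 818 = 13088
    O–H: 20 × 468 = 9360
    Σ(formed) = 22448 kJ
  ΔH_I = 17334 − 22448 = −5114 kJ
Reaction II:
  Bonds broken (reactants):
    C≡C: 1 × 813 = 813
    C–H: 2 × 429 = 858
    H–H: 1 × 425 = 425
    Σ(broken) = 2096 kJ
  Bonds formed (products):
    C–H: 4 × 429 = 1716
    C=C: 1 × 594 = 594
    Σ(formed) = 2310 kJ
  ΔH_II = 2096 − 2310 = −214 kJ
ΔH_I − ΔH_II = −4900 kJ, so reaction I has the more negative ΔH; |ΔH_I − ΔH_II| = 4900 kJ.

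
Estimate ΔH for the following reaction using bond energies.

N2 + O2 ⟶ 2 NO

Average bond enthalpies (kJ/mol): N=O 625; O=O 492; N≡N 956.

Bonds broken (reactants):
  N≡N: 1 × 956 = 956
  O=O: 1 × 492 = 492
  Σ(broken) = 1448 kJ
Bonds formed (products):
  N=O: 2 × 625 = 1250
  Σ(formed) = 1250 kJ
ΔH = Σ(broken) − Σ(formed) = 1448 − 1250 = +198 kJ

ΔH ≈ +198 kJ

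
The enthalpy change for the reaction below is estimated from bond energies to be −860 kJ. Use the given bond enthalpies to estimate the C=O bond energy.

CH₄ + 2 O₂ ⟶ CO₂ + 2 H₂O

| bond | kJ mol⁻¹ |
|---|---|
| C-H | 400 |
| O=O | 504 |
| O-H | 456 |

D(C=O) ≈ 822 kJ/mol

Let D be the C=O bond energy.
Σ(broken) = 4×400 + 2×504 = 2608
Σ(formed) = 2×D + 4×456 = 1824 + 2D
ΔH = Σ(broken) − Σ(formed) = (2608) − (1824 + 2D) = +784 − 2D
Setting this equal to −860 kJ gives 2D = 1644, so D = 822 kJ/mol.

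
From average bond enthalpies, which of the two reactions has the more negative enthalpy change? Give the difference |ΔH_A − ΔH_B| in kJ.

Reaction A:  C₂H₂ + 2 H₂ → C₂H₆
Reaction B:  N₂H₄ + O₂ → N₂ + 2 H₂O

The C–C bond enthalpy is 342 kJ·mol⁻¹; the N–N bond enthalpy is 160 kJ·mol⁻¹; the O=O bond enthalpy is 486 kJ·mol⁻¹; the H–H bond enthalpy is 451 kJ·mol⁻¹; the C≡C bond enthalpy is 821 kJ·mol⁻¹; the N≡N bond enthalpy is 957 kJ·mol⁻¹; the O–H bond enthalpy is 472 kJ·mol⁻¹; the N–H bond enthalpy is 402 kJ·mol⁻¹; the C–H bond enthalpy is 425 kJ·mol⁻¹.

Reaction A:
  Bonds broken (reactants):
    C≡C: 1 × 821 = 821
    C–H: 2 × 425 = 850
    H–H: 2 × 451 = 902
    Σ(broken) = 2573 kJ
  Bonds formed (products):
    C–C: 1 × 342 = 342
    C–H: 6 × 425 = 2550
    Σ(formed) = 2892 kJ
  ΔH_A = 2573 − 2892 = −319 kJ
Reaction B:
  Bonds broken (reactants):
    N–H: 4 × 402 = 1608
    N–N: 1 × 160 = 160
    O=O: 1 × 486 = 486
    Σ(broken) = 2254 kJ
  Bonds formed (products):
    N≡N: 1 × 957 = 957
    O–H: 4 × 472 = 1888
    Σ(formed) = 2845 kJ
  ΔH_B = 2254 − 2845 = −591 kJ
ΔH_A − ΔH_B = +272 kJ, so reaction B has the more negative ΔH; |ΔH_A − ΔH_B| = 272 kJ.

Reaction B, by 272 kJ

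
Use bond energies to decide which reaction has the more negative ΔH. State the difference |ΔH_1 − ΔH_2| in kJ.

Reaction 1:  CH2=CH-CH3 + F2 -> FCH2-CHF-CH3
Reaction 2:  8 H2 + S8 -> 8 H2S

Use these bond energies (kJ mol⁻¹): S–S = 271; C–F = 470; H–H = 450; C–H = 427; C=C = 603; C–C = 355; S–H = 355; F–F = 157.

Reaction 1:
  Bonds broken (reactants):
    C–C: 1 × 355 = 355
    C–H: 6 × 427 = 2562
    C=C: 1 × 603 = 603
    F–F: 1 × 157 = 157
    Σ(broken) = 3677 kJ
  Bonds formed (products):
    C–C: 2 × 355 = 710
    C–F: 2 × 470 = 940
    C–H: 6 × 427 = 2562
    Σ(formed) = 4212 kJ
  ΔH_1 = 3677 − 4212 = −535 kJ
Reaction 2:
  Bonds broken (reactants):
    H–H: 8 × 450 = 3600
    S–S: 8 × 271 = 2168
    Σ(broken) = 5768 kJ
  Bonds formed (products):
    S–H: 16 × 355 = 5680
    Σ(formed) = 5680 kJ
  ΔH_2 = 5768 − 5680 = +88 kJ
ΔH_1 − ΔH_2 = −623 kJ, so reaction 1 has the more negative ΔH; |ΔH_1 − ΔH_2| = 623 kJ.

Reaction 1, by 623 kJ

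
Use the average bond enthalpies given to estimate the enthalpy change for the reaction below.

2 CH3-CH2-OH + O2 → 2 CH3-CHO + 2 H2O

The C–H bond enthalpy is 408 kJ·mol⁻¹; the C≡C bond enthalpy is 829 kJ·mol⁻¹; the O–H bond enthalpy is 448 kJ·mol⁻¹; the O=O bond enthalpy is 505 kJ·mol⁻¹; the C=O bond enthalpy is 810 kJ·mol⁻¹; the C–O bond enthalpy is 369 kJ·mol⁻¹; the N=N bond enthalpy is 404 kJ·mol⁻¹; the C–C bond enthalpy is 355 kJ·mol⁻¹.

ΔH ≈ −457 kJ

Bonds broken (reactants):
  C–C: 2 × 355 = 710
  C–H: 10 × 408 = 4080
  C–O: 2 × 369 = 738
  O–H: 2 × 448 = 896
  O=O: 1 × 505 = 505
  Σ(broken) = 6929 kJ
Bonds formed (products):
  C–C: 2 × 355 = 710
  C–H: 8 × 408 = 3264
  C=O: 2 × 810 = 1620
  O–H: 4 × 448 = 1792
  Σ(formed) = 7386 kJ
ΔH = Σ(broken) − Σ(formed) = 6929 − 7386 = −457 kJ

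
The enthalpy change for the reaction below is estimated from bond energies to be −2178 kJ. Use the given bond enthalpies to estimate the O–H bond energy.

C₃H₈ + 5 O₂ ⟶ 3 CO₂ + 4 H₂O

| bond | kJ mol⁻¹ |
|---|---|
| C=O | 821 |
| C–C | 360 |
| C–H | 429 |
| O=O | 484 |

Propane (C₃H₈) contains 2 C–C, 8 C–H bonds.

D(O–H) ≈ 478 kJ/mol

Let D be the O–H bond energy.
Σ(broken) = 2×360 + 8×429 + 5×484 = 6572
Σ(formed) = 6×821 + 8×D = 4926 + 8D
ΔH = Σ(broken) − Σ(formed) = (6572) − (4926 + 8D) = +1646 − 8D
Setting this equal to −2178 kJ gives 8D = 3824, so D = 478 kJ/mol.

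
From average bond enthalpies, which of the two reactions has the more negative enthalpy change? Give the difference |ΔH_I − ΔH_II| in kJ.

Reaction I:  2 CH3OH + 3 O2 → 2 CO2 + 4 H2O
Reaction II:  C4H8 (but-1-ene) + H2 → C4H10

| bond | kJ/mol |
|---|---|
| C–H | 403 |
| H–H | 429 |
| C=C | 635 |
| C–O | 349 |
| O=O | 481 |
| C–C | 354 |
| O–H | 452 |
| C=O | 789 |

Reaction I, by 1213 kJ

Reaction I:
  Bonds broken (reactants):
    C–H: 6 × 403 = 2418
    C–O: 2 × 349 = 698
    O–H: 2 × 452 = 904
    O=O: 3 × 481 = 1443
    Σ(broken) = 5463 kJ
  Bonds formed (products):
    C=O: 4 × 789 = 3156
    O–H: 8 × 452 = 3616
    Σ(formed) = 6772 kJ
  ΔH_I = 5463 − 6772 = −1309 kJ
Reaction II:
  Bonds broken (reactants):
    C–C: 2 × 354 = 708
    C–H: 8 × 403 = 3224
    C=C: 1 × 635 = 635
    H–H: 1 × 429 = 429
    Σ(broken) = 4996 kJ
  Bonds formed (products):
    C–C: 3 × 354 = 1062
    C–H: 10 × 403 = 4030
    Σ(formed) = 5092 kJ
  ΔH_II = 4996 − 5092 = −96 kJ
ΔH_I − ΔH_II = −1213 kJ, so reaction I has the more negative ΔH; |ΔH_I − ΔH_II| = 1213 kJ.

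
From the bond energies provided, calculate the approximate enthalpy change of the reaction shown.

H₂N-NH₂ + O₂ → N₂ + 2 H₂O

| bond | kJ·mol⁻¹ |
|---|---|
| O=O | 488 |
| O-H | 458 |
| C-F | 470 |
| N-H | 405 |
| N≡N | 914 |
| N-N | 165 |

ΔH ≈ −473 kJ

Bonds broken (reactants):
  N-H: 4 × 405 = 1620
  N-N: 1 × 165 = 165
  O=O: 1 × 488 = 488
  Σ(broken) = 2273 kJ
Bonds formed (products):
  N≡N: 1 × 914 = 914
  O-H: 4 × 458 = 1832
  Σ(formed) = 2746 kJ
ΔH = Σ(broken) − Σ(formed) = 2273 − 2746 = −473 kJ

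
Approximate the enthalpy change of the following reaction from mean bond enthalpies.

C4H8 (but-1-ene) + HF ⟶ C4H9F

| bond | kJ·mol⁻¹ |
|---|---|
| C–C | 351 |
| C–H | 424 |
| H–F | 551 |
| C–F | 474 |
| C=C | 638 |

Bonds broken (reactants):
  C–C: 2 × 351 = 702
  C–H: 8 × 424 = 3392
  C=C: 1 × 638 = 638
  H–F: 1 × 551 = 551
  Σ(broken) = 5283 kJ
Bonds formed (products):
  C–C: 3 × 351 = 1053
  C–F: 1 × 474 = 474
  C–H: 9 × 424 = 3816
  Σ(formed) = 5343 kJ
ΔH = Σ(broken) − Σ(formed) = 5283 − 5343 = −60 kJ

ΔH ≈ −60 kJ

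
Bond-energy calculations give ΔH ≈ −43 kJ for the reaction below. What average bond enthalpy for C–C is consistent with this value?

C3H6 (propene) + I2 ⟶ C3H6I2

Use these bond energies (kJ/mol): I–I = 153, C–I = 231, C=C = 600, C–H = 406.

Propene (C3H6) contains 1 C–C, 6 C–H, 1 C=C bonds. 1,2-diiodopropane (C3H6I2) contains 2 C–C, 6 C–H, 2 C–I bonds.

Let D be the C–C bond energy.
Σ(broken) = 1×D + 6×406 + 1×600 + 1×153 = 3189 + D
Σ(formed) = 2×D + 6×406 + 2×231 = 2898 + 2D
ΔH = Σ(broken) − Σ(formed) = (3189 + D) − (2898 + 2D) = +291 − D
Setting this equal to −43 kJ gives D = 334 kJ/mol.

D(C–C) ≈ 334 kJ/mol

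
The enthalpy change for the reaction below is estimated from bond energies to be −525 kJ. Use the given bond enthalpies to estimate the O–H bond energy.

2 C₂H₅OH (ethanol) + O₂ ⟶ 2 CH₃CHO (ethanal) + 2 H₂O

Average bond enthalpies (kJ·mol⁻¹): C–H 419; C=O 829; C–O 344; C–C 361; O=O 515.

Let D be the O–H bond energy.
Σ(broken) = 2×361 + 10×419 + 2×344 + 2×D + 1×515 = 6115 + 2D
Σ(formed) = 2×361 + 8×419 + 2×829 + 4×D = 5732 + 4D
ΔH = Σ(broken) − Σ(formed) = (6115 + 2D) − (5732 + 4D) = +383 − 2D
Setting this equal to −525 kJ gives 2D = 908, so D = 454 kJ/mol.

D(O–H) ≈ 454 kJ/mol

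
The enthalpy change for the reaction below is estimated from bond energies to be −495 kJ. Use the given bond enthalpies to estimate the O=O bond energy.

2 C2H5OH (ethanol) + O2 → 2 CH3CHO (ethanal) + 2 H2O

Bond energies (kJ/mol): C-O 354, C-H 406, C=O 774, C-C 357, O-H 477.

D(O=O) ≈ 487 kJ/mol

Let D be the O=O bond energy.
Σ(broken) = 2×357 + 10×406 + 2×354 + 2×477 + 1×D = 6436 + D
Σ(formed) = 2×357 + 8×406 + 2×774 + 4×477 = 7418
ΔH = Σ(broken) − Σ(formed) = (6436 + D) − (7418) = −982 + D
Setting this equal to −495 kJ gives D = 487 kJ/mol.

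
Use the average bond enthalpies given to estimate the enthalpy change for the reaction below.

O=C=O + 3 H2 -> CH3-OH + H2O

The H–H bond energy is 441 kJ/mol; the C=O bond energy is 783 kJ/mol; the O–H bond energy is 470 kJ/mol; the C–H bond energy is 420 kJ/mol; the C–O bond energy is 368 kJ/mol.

ΔH ≈ −149 kJ

Bonds broken (reactants):
  C=O: 2 × 783 = 1566
  H–H: 3 × 441 = 1323
  Σ(broken) = 2889 kJ
Bonds formed (products):
  C–H: 3 × 420 = 1260
  C–O: 1 × 368 = 368
  O–H: 3 × 470 = 1410
  Σ(formed) = 3038 kJ
ΔH = Σ(broken) − Σ(formed) = 2889 − 3038 = −149 kJ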